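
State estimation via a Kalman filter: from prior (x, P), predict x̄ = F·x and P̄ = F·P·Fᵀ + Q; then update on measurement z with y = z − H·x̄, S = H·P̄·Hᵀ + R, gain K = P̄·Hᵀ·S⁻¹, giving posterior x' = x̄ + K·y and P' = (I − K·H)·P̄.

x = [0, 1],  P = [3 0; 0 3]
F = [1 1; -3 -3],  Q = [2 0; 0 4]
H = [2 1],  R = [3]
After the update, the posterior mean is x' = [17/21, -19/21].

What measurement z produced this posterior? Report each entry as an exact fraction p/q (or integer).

z = [1]

x̄ = F·x = [1, -3]
P̄ = F·P·Fᵀ + Q = [8 -18; -18 58]
S = H·P̄·Hᵀ + R = [21]
K = P̄·Hᵀ·S⁻¹ = [-2/21; 22/21]
x' − x̄ = [-4/21, 44/21] = K·y
y = (KᵀK)⁻¹·Kᵀ·(x' − x̄) = [2]
z = y + H·x̄ = [2] + [-1] = [1]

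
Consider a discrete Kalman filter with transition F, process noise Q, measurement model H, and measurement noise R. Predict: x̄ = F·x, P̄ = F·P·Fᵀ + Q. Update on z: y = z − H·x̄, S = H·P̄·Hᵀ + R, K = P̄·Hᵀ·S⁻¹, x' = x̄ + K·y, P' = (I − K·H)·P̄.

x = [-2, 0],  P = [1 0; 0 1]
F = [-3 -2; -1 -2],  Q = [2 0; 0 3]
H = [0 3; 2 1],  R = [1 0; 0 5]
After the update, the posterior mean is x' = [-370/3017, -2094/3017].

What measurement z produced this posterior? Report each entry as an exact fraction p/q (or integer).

x̄ = F·x = [6, 2]
P̄ = F·P·Fᵀ + Q = [15 7; 7 8]
S = H·P̄·Hᵀ + R = [73 66; 66 101]
K = P̄·Hᵀ·S⁻¹ = [-321/3017 1315/3017; 972/3017 22/3017]
x' − x̄ = [-18472/3017, -8128/3017] = K·y
y = (KᵀK)⁻¹·Kᵀ·(x' − x̄) = [-8, -16]
z = y + H·x̄ = [-8, -16] + [6, 14] = [-2, -2]

z = [-2, -2]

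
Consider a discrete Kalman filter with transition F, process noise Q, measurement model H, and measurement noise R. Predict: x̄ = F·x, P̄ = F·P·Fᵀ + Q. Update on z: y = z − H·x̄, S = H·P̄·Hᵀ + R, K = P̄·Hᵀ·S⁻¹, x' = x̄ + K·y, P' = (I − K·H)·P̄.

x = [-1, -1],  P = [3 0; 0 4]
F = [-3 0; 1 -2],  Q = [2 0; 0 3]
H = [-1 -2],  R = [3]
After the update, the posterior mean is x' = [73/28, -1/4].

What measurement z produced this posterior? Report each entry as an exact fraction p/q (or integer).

x̄ = F·x = [3, 1]
P̄ = F·P·Fᵀ + Q = [29 -9; -9 22]
S = H·P̄·Hᵀ + R = [84]
K = P̄·Hᵀ·S⁻¹ = [-11/84; -5/12]
x' − x̄ = [-11/28, -5/4] = K·y
y = (KᵀK)⁻¹·Kᵀ·(x' − x̄) = [3]
z = y + H·x̄ = [3] + [-5] = [-2]

z = [-2]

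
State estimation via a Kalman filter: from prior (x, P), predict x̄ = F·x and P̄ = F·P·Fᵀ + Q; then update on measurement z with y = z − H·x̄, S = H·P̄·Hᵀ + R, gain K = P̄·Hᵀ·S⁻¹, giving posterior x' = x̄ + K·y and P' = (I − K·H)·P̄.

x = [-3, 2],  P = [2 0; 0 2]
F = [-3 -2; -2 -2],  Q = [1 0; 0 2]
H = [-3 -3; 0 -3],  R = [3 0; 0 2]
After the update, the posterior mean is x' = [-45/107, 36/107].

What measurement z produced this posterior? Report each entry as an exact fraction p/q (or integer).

x̄ = F·x = [5, 2]
P̄ = F·P·Fᵀ + Q = [27 20; 20 18]
S = H·P̄·Hᵀ + R = [768 342; 342 164]
K = P̄·Hᵀ·S⁻¹ = [-31/107 51/214; -19/749 -207/749]
x' − x̄ = [-580/107, -178/107] = K·y
y = (KᵀK)⁻¹·Kᵀ·(x' − x̄) = [22, 4]
z = y + H·x̄ = [22, 4] + [-21, -6] = [1, -2]

z = [1, -2]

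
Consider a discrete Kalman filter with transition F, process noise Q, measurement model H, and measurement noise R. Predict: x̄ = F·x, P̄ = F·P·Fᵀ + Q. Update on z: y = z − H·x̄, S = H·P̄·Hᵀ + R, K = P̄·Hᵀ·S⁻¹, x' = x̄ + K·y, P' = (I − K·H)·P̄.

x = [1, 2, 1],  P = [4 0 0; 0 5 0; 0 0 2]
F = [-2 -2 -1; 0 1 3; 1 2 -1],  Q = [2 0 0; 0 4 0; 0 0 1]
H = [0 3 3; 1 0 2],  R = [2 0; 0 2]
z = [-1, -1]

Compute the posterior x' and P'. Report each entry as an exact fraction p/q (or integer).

x' = [-917/1385, -144/1385, -269/1385]
P' = [32113/2770 31057/5540 -31903/5540; 31057/5540 37673/11080 -36087/11080; -31903/5540 -36087/11080 36953/11080]

x̄ = F·x = [-7, 5, 4]
P̄ = F·P·Fᵀ + Q = [40 -16 -26; -16 27 4; -26 4 27]
y = z − H·x̄ = [-28, -2]
S = H·P̄·Hᵀ + R = [560 60; 60 46]
K = P̄·Hᵀ·S⁻¹ = [-1269/5540 21/554; 2379/11080 -503/1108; 1299/11080 505/1108]
x' = x̄ + K·y = [-917/1385, -144/1385, -269/1385]
P' = (I − K·H)·P̄ = [32113/2770 31057/5540 -31903/5540; 31057/5540 37673/11080 -36087/11080; -31903/5540 -36087/11080 36953/11080]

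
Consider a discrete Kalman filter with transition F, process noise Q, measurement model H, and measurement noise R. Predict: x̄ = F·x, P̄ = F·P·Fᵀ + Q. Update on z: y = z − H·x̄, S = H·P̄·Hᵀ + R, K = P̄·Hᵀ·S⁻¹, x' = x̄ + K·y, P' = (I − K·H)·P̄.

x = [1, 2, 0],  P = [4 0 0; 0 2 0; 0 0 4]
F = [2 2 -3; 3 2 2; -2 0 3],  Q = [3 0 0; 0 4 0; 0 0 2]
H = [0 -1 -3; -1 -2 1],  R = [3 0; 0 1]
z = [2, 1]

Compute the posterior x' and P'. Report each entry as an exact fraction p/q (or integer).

x' = [601689/248906, -213761/124453, -8857/124453]
P' = [2077237/248906 -446436/124453 122993/124453; -446436/124453 222240/124453 -45384/124453; 122993/124453 -45384/124453 46792/124453]

x̄ = F·x = [6, 7, -2]
P̄ = F·P·Fᵀ + Q = [63 8 -52; 8 64 0; -52 0 54]
y = z − H·x̄ = [3, 23]
S = H·P̄·Hᵀ + R = [553 -182; -182 510]
K = P̄·Hᵀ·S⁻¹ = [25819/124453 -6501/35558; -28696/124453 -6204/17779; -31664/124453 2081/17779]
x' = x̄ + K·y = [601689/248906, -213761/124453, -8857/124453]
P' = (I − K·H)·P̄ = [2077237/248906 -446436/124453 122993/124453; -446436/124453 222240/124453 -45384/124453; 122993/124453 -45384/124453 46792/124453]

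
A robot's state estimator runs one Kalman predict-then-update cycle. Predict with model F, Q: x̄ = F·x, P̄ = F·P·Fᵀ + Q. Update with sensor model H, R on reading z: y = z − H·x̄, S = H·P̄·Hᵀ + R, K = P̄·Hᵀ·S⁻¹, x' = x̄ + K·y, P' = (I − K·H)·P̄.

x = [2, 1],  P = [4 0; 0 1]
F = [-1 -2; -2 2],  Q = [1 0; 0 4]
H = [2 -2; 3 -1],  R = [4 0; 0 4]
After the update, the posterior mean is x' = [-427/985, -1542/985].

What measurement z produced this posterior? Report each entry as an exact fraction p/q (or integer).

z = [2, 1]

x̄ = F·x = [-4, -2]
P̄ = F·P·Fᵀ + Q = [9 4; 4 24]
S = H·P̄·Hᵀ + R = [104 70; 70 85]
K = P̄·Hᵀ·S⁻¹ = [-38/197 423/985; -128/197 388/985]
x' − x̄ = [3513/985, 428/985] = K·y
y = (KᵀK)⁻¹·Kᵀ·(x' − x̄) = [6, 11]
z = y + H·x̄ = [6, 11] + [-4, -10] = [2, 1]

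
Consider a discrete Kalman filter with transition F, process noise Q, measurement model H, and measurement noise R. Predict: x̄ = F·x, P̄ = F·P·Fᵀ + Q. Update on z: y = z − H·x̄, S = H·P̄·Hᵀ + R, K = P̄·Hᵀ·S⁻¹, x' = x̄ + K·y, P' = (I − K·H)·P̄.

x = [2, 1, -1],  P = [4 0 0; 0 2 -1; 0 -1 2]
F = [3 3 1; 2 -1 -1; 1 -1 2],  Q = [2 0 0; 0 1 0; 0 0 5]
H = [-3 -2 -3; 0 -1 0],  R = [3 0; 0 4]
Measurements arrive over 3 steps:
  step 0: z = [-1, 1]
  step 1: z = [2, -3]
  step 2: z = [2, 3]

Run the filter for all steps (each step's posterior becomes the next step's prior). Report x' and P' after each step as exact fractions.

step 0: x̄ = F·x = [8, 4, -1]
step 0: P̄ = F·P·Fᵀ + Q = [52 20 5; 20 19 7; 5 7 23]
step 0: y = z − H·x̄ = [28, 5]
step 0: S = H·P̄·Hᵀ + R = [1168 119; 119 23]
step 0: K = P̄·Hᵀ·S⁻¹ = [-2473/12703 1749/12703; -476/12703 -8031/12703; -1421/12703 3486/12703]
step 0: x' = x̄ + K·y = [41125/12703, -2671/12703, -35061/12703]
step 0: P' = (I − K·H)·P̄ = [173733/12703 -6996/12703 -166596/12703; -6996/12703 32124/12703 -13944/12703; -166596/12703 -13944/12703 177313/12703]
step 1: x̄ = F·x = [80301/12703, 119982/12703, -26326/12703]
step 1: P̄ = F·P·Fᵀ + Q = [846264/12703 970097/12703 -456439/12703; 970097/12703 1583552/12703 -439892/12703; -456439/12703 -439892/12703 382008/12703]
step 1: y = z − H·x̄ = [427295/12703, 81873/12703]
step 1: S = H·P̄·Hᵀ + R = [15573323/12703 4757719/12703; 4757719/12703 1634364/12703]
step 1: K = P̄·Hᵀ·S⁻¹ = [-993343/5992601 -24616440/221726237; -514348/5992601 -159432945/221726237; -617120/5992601 126147351/221726237]
step 1: x' = x̄ + K·y = [6671524/221726237, 426521743/221726237, -414525513/221726237]
step 1: P' = (I − K·H)·P̄ = [3894102503/221726237 98465760/221726237 -3922992652/221726237; 98465760/221726237 637731780/221726237 -504589404/221726237; -3922992652/221726237 -504589404/221726237 4282219028/221726237]
step 2: x̄ = F·x = [885054288/221726237, 1346818/221726237, -1248901245/221726237]
step 2: P̄ = F·P·Fᵀ + Q = [20719071393/221726237 23405948198/221726237 -11650345359/221726237; 23405948198/221726237 35007015817/221726237 -11698287102/221726237; -11650345359/221726237 -11698287102/221726237 8898797068/221726237]
step 2: y = z − H·x̄ = [-645394761/221726237, 666525529/221726237]
step 2: S = H·P̄·Hᵀ + R = [338039774818/221726237 105137014922/221726237; 105137014922/221726237 35893920765/221726237]
step 2: K = P̄·Hᵀ·S⁻¹ = [-441912916811/2434941846839 -293384438892/2434941846839; -210274029844/2434941846839 -1758862297203/2434941846839; -423209437047/4869883693678 1413390796233/2434941846839]
step 2: x' = x̄ + K·y = [10123816720755/2434941846839, -4660420238573/2434941846839, -17700857649417/4869883693678]
step 2: P' = (I − K·H)·P̄ = [49039075991309/2434941846839 1173537755568/2434941846839 -49379521578210/2434941846839; 1173537755568/2434941846839 7035449188812/2434941846839 -5653563184932/2434941846839; -49379521578210/2434941846839 -5653563184932/2434941846839 106720336840043/4869883693678]

step 0: x' = [41125/12703, -2671/12703, -35061/12703], P' = [173733/12703 -6996/12703 -166596/12703; -6996/12703 32124/12703 -13944/12703; -166596/12703 -13944/12703 177313/12703]
step 1: x' = [6671524/221726237, 426521743/221726237, -414525513/221726237], P' = [3894102503/221726237 98465760/221726237 -3922992652/221726237; 98465760/221726237 637731780/221726237 -504589404/221726237; -3922992652/221726237 -504589404/221726237 4282219028/221726237]
step 2: x' = [10123816720755/2434941846839, -4660420238573/2434941846839, -17700857649417/4869883693678], P' = [49039075991309/2434941846839 1173537755568/2434941846839 -49379521578210/2434941846839; 1173537755568/2434941846839 7035449188812/2434941846839 -5653563184932/2434941846839; -49379521578210/2434941846839 -5653563184932/2434941846839 106720336840043/4869883693678]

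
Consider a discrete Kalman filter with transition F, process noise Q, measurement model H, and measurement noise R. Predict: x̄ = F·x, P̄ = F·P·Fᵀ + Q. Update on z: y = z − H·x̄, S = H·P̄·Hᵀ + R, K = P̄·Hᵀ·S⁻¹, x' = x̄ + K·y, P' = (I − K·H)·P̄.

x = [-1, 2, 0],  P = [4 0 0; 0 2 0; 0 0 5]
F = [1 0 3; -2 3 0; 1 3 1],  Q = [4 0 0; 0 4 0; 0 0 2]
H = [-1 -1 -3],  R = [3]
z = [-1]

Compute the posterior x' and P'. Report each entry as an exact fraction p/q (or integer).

x̄ = F·x = [-1, 8, 5]
P̄ = F·P·Fᵀ + Q = [53 -8 19; -8 38 10; 19 10 29]
y = z − H·x̄ = [21]
S = H·P̄·Hᵀ + R = [513]
K = P̄·Hᵀ·S⁻¹ = [-34/171; -20/171; -116/513]
x' = x̄ + K·y = [-295/57, 316/57, 43/171]
P' = (I − K·H)·P̄ = [1865/57 -1136/57 -695/171; -1136/57 1766/57 -610/171; -695/171 -610/171 1421/513]

x' = [-295/57, 316/57, 43/171]
P' = [1865/57 -1136/57 -695/171; -1136/57 1766/57 -610/171; -695/171 -610/171 1421/513]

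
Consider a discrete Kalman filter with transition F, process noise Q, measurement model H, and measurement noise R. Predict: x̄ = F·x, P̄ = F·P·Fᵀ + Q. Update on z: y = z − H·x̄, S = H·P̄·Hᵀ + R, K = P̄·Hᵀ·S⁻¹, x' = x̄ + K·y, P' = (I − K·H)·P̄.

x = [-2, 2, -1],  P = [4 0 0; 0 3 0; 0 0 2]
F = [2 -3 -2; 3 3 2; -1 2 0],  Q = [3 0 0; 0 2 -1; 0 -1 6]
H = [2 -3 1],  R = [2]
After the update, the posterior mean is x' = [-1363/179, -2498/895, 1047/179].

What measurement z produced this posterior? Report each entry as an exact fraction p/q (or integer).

z = [-1]

x̄ = F·x = [-8, -2, 6]
P̄ = F·P·Fᵀ + Q = [54 -11 -26; -11 73 5; -26 5 22]
S = H·P̄·Hᵀ + R = [895]
K = P̄·Hᵀ·S⁻¹ = [23/179; -236/895; -9/179]
x' − x̄ = [69/179, -708/895, -27/179] = K·y
y = (KᵀK)⁻¹·Kᵀ·(x' − x̄) = [3]
z = y + H·x̄ = [3] + [-4] = [-1]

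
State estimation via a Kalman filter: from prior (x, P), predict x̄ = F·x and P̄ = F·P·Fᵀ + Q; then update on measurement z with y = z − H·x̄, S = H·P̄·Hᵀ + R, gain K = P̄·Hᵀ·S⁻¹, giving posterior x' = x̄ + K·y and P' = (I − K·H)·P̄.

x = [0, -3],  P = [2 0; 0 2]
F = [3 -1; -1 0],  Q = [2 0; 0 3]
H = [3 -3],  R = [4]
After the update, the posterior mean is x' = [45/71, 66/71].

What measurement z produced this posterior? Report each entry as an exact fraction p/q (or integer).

z = [-1]

x̄ = F·x = [3, 0]
P̄ = F·P·Fᵀ + Q = [22 -6; -6 5]
S = H·P̄·Hᵀ + R = [355]
K = P̄·Hᵀ·S⁻¹ = [84/355; -33/355]
x' − x̄ = [-168/71, 66/71] = K·y
y = (KᵀK)⁻¹·Kᵀ·(x' − x̄) = [-10]
z = y + H·x̄ = [-10] + [9] = [-1]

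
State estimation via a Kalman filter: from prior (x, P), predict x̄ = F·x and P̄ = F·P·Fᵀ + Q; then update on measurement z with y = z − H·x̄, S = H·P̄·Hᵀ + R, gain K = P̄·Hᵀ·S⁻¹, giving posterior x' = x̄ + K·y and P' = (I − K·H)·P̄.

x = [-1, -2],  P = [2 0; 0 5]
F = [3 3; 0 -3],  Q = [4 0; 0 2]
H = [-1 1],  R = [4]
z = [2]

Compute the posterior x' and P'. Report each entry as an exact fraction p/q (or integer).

x' = [-2, 1/4]
P' = [87/13 59/13; 59/13 82/13]

x̄ = F·x = [-9, 6]
P̄ = F·P·Fᵀ + Q = [67 -45; -45 47]
y = z − H·x̄ = [-13]
S = H·P̄·Hᵀ + R = [208]
K = P̄·Hᵀ·S⁻¹ = [-7/13; 23/52]
x' = x̄ + K·y = [-2, 1/4]
P' = (I − K·H)·P̄ = [87/13 59/13; 59/13 82/13]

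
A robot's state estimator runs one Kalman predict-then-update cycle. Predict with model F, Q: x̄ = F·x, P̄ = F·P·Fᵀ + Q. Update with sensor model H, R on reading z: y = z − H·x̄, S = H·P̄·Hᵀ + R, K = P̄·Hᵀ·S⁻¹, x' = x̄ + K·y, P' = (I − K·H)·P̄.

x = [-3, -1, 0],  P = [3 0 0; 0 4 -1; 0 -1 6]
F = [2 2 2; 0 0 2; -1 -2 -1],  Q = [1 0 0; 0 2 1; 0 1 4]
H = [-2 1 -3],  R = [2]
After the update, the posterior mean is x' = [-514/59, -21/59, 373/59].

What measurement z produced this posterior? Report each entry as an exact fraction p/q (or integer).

x̄ = F·x = [-8, 0, 5]
P̄ = F·P·Fᵀ + Q = [45 20 -28; 20 26 -7; -28 -7 25]
S = H·P̄·Hᵀ + R = [59]
K = P̄·Hᵀ·S⁻¹ = [14/59; 7/59; -26/59]
x' − x̄ = [-42/59, -21/59, 78/59] = K·y
y = (KᵀK)⁻¹·Kᵀ·(x' − x̄) = [-3]
z = y + H·x̄ = [-3] + [1] = [-2]

z = [-2]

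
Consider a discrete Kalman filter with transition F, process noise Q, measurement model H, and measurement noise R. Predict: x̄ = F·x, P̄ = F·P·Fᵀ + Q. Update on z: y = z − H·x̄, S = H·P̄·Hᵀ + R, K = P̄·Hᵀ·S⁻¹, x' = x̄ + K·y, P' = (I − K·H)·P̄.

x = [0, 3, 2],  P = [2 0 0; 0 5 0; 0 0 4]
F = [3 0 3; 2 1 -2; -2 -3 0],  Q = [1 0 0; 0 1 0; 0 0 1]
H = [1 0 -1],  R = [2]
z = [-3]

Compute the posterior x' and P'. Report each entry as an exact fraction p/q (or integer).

x' = [-44/15, -37/15, -1/5]
P' = [2936/135 -2357/135 934/45; -2357/135 3929/135 -793/45; 934/45 -793/45 326/15]

x̄ = F·x = [6, -1, -9]
P̄ = F·P·Fᵀ + Q = [55 -12 -12; -12 30 -23; -12 -23 54]
y = z − H·x̄ = [-18]
S = H·P̄·Hᵀ + R = [135]
K = P̄·Hᵀ·S⁻¹ = [67/135; 11/135; -22/45]
x' = x̄ + K·y = [-44/15, -37/15, -1/5]
P' = (I − K·H)·P̄ = [2936/135 -2357/135 934/45; -2357/135 3929/135 -793/45; 934/45 -793/45 326/15]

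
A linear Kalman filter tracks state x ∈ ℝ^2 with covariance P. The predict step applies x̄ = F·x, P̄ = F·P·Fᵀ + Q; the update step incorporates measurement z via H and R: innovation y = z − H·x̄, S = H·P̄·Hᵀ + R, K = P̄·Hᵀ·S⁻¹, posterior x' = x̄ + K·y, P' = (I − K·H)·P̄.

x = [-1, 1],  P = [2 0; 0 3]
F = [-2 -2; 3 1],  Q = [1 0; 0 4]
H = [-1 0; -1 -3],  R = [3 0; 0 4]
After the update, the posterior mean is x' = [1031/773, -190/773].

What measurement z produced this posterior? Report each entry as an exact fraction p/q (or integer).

x̄ = F·x = [0, -2]
P̄ = F·P·Fᵀ + Q = [21 -18; -18 25]
S = H·P̄·Hᵀ + R = [24 -33; -33 142]
K = P̄·Hᵀ·S⁻¹ = [-631/773 33/773; 225/773 -258/773]
x' − x̄ = [1031/773, 1356/773] = K·y
y = (KᵀK)⁻¹·Kᵀ·(x' − x̄) = [-2, -7]
z = y + H·x̄ = [-2, -7] + [0, 6] = [-2, -1]

z = [-2, -1]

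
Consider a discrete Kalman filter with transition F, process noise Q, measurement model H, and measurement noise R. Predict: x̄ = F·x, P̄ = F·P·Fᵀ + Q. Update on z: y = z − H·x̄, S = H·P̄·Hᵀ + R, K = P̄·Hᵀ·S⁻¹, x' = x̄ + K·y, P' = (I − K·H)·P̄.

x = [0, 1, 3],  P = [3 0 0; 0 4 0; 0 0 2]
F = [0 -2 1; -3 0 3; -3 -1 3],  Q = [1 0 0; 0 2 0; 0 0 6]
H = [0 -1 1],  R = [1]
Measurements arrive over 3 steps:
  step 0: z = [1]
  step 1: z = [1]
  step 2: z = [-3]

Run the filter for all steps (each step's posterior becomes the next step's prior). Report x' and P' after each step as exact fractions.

step 0: x̄ = F·x = [1, 9, 8]
step 0: P̄ = F·P·Fᵀ + Q = [19 6 14; 6 47 45; 14 45 55]
step 0: y = z − H·x̄ = [2]
step 0: S = H·P̄·Hᵀ + R = [13]
step 0: K = P̄·Hᵀ·S⁻¹ = [8/13; -2/13; 10/13]
step 0: x' = x̄ + K·y = [29/13, 113/13, 124/13]
step 0: P' = (I − K·H)·P̄ = [183/13 94/13 102/13; 94/13 607/13 605/13; 102/13 605/13 615/13]
step 1: x̄ = F·x = [-102/13, 285/13, 172/13]
step 1: P̄ = F·P·Fᵀ + Q = [636/13 -1527/13 -918/13; -1527/13 5372/13 3813/13; -918/13 3813/13 2965/13]
step 1: y = z − H·x̄ = [126/13]
step 1: S = H·P̄·Hᵀ + R = [724/13]
step 1: K = P̄·Hᵀ·S⁻¹ = [609/724; -1559/724; -212/181]
step 1: x' = x̄ + K·y = [111/362, 381/362, 340/181]
step 1: P' = (I − K·H)·P̄ = [6891/724 -12009/724 -2850/181; -12009/724 112219/724 27665/181; -2850/181 27665/181 27453/181]
step 2: x̄ = F·x = [-41/181, 1707/362, 663/181]
step 2: P̄ = F·P·Fᵀ + Q = [29193/181 -186189/362 -64650/181; -186189/362 1256975/724 221880/181; -64650/181 221880/181 159019/181]
step 2: y = z − H·x̄ = [-705/362]
step 2: S = H·P̄·Hᵀ + R = [118735/724]
step 2: K = P̄·Hᵀ·S⁻¹ = [113778/118735; -73891/23747; -251444/118735]
step 2: x' = x̄ + K·y = [-49696/23747, 255882/23747, 184923/23747]
step 2: P' = (I − K·H)·P̄ = [1270014/118735 -601782/23747 -2895132/118735; -601782/23747 3522080/23747 3448189/23747; -2895132/118735 3448189/23747 16989501/118735]

step 0: x' = [29/13, 113/13, 124/13], P' = [183/13 94/13 102/13; 94/13 607/13 605/13; 102/13 605/13 615/13]
step 1: x' = [111/362, 381/362, 340/181], P' = [6891/724 -12009/724 -2850/181; -12009/724 112219/724 27665/181; -2850/181 27665/181 27453/181]
step 2: x' = [-49696/23747, 255882/23747, 184923/23747], P' = [1270014/118735 -601782/23747 -2895132/118735; -601782/23747 3522080/23747 3448189/23747; -2895132/118735 3448189/23747 16989501/118735]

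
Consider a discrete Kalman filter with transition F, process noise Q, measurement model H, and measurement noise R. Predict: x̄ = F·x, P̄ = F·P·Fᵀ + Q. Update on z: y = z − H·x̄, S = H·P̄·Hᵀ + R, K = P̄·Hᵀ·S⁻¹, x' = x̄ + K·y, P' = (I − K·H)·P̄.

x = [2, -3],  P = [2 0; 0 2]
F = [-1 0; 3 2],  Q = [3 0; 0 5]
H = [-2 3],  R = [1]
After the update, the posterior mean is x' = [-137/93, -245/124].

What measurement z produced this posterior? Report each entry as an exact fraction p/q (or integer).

z = [-3]

x̄ = F·x = [-2, 0]
P̄ = F·P·Fᵀ + Q = [5 -6; -6 31]
S = H·P̄·Hᵀ + R = [372]
K = P̄·Hᵀ·S⁻¹ = [-7/93; 35/124]
x' − x̄ = [49/93, -245/124] = K·y
y = (KᵀK)⁻¹·Kᵀ·(x' − x̄) = [-7]
z = y + H·x̄ = [-7] + [4] = [-3]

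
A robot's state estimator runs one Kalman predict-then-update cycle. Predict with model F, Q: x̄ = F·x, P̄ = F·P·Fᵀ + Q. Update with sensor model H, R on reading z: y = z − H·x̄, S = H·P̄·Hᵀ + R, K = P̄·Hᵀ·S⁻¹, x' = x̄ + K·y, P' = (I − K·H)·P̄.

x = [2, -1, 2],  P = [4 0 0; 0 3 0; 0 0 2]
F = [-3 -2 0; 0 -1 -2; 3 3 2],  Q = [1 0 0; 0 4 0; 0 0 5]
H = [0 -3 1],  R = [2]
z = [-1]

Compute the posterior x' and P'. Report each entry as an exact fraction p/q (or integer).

x̄ = F·x = [-4, -3, 7]
P̄ = F·P·Fᵀ + Q = [49 6 -54; 6 15 -17; -54 -17 76]
y = z − H·x̄ = [-17]
S = H·P̄·Hᵀ + R = [315]
K = P̄·Hᵀ·S⁻¹ = [-8/35; -62/315; 127/315]
x' = x̄ + K·y = [-4/35, 109/315, 46/315]
P' = (I − K·H)·P̄ = [1139/35 -286/35 -874/35; -286/35 881/315 2519/315; -874/35 2519/315 7811/315]

x' = [-4/35, 109/315, 46/315]
P' = [1139/35 -286/35 -874/35; -286/35 881/315 2519/315; -874/35 2519/315 7811/315]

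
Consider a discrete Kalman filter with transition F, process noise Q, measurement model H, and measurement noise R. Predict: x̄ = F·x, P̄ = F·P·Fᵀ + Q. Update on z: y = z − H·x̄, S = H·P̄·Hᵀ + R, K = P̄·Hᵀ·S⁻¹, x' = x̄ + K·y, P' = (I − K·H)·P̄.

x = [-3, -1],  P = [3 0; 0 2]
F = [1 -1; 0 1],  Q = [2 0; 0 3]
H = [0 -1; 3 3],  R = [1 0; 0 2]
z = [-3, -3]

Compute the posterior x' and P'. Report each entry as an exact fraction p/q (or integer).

x̄ = F·x = [-2, -1]
P̄ = F·P·Fᵀ + Q = [7 -2; -2 5]
y = z − H·x̄ = [-4, 6]
S = H·P̄·Hᵀ + R = [6 -9; -9 74]
K = P̄·Hᵀ·S⁻¹ = [283/363 36/121; -289/363 3/121]
x' = x̄ + K·y = [-10/3, 7/3]
P' = (I − K·H)·P̄ = [355/363 -283/363; -283/363 289/363]

x' = [-10/3, 7/3]
P' = [355/363 -283/363; -283/363 289/363]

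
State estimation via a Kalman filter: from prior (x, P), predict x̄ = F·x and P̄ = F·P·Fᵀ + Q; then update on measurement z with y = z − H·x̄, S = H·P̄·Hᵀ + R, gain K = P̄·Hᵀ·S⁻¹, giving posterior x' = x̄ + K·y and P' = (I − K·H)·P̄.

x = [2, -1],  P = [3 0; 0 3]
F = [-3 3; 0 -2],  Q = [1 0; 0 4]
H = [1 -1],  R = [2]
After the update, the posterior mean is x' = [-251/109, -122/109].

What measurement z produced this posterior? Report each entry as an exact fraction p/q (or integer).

z = [-1]

x̄ = F·x = [-9, 2]
P̄ = F·P·Fᵀ + Q = [55 -18; -18 16]
S = H·P̄·Hᵀ + R = [109]
K = P̄·Hᵀ·S⁻¹ = [73/109; -34/109]
x' − x̄ = [730/109, -340/109] = K·y
y = (KᵀK)⁻¹·Kᵀ·(x' − x̄) = [10]
z = y + H·x̄ = [10] + [-11] = [-1]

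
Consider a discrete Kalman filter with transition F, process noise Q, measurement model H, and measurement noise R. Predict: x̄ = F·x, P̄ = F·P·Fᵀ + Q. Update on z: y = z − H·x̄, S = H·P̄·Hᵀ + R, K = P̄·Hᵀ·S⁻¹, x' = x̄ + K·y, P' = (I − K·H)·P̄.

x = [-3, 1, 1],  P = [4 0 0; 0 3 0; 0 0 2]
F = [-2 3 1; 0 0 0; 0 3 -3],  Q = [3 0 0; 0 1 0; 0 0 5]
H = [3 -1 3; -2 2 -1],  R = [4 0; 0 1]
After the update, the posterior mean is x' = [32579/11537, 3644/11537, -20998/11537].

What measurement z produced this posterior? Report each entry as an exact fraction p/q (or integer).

x̄ = F·x = [10, 0, 0]
P̄ = F·P·Fᵀ + Q = [48 0 21; 0 1 0; 21 0 50]
S = H·P̄·Hᵀ + R = [1265 -629; -629 331]
K = P̄·Hᵀ·S⁻¹ = [-2538/11537 -8901/11537; 927/23074 1901/23074; 12635/23074 17597/23074]
x' − x̄ = [-82791/11537, 3644/11537, -20998/11537] = K·y
y = (KᵀK)⁻¹·Kᵀ·(x' − x̄) = [-27, 17]
z = y + H·x̄ = [-27, 17] + [30, -20] = [3, -3]

z = [3, -3]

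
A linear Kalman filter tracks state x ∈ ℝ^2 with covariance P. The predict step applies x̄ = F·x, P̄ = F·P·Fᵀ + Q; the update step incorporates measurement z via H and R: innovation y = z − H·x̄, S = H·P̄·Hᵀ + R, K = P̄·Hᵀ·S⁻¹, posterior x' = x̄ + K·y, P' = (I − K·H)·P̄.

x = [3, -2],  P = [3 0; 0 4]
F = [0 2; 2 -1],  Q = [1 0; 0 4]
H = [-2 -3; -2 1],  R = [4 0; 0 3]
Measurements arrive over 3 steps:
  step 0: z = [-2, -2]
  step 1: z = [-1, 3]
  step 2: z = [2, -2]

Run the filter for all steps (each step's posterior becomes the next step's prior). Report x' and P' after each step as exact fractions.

step 0: x' = [1373/1551, 262/1551], P' = [730/1551 -238/1551; -238/1551 664/1551]
step 1: x' = [-808319/1036834, 520933/518417], P' = [212416/518417 -71290/518417; -71290/518417 212680/518417]
step 2: x' = [3370801/4659559, -5232354/4659559], P' = [66583974/163084565 -4457058/32616913; -4457058/32616913 13338792/32616913]

step 0: x̄ = F·x = [-4, 8]
step 0: P̄ = F·P·Fᵀ + Q = [17 -8; -8 20]
step 0: y = z − H·x̄ = [14, -18]
step 0: S = H·P̄·Hᵀ + R = [156 -24; -24 123]
step 0: K = P̄·Hᵀ·S⁻¹ = [-373/3102 -566/1551; -379/1551 380/1551]
step 0: x' = x̄ + K·y = [1373/1551, 262/1551]
step 0: P' = (I − K·H)·P̄ = [730/1551 -238/1551; -238/1551 664/1551]
step 1: x̄ = F·x = [524/1551, 828/517]
step 1: P̄ = F·P·Fᵀ + Q = [4207/1551 -760/517; -760/517 3580/517]
step 1: y = z − H·x̄ = [6949/1551, 3217/1551]
step 1: S = H·P̄·Hᵀ + R = [92332/1551 -24512/1551; -24512/1551 41341/1551]
step 1: K = P̄·Hᵀ·S⁻¹ = [-105481/1036834 -165374/518417; -123865/518417 118420/518417]
step 1: x' = x̄ + K·y = [-808319/1036834, 520933/518417]
step 1: P' = (I − K·H)·P̄ = [212416/518417 -71290/518417; -71290/518417 212680/518417]
step 2: x̄ = F·x = [1041866/518417, -1329252/518417]
step 2: P̄ = F·P·Fᵀ + Q = [1369137/518417 -710520/518417; -710520/518417 3421172/518417]
step 2: y = z − H·x̄ = [-867190/518417, 2376150/518417]
step 2: S = H·P̄·Hᵀ + R = [29814524/518417 -7629048/518417; -7629048/518417 13295051/518417]
step 2: K = P̄·Hᵀ·S⁻¹ = [-4736577/46595590 -51817746/163084565; -1110795/4659559 7417636/32616913]
step 2: x' = x̄ + K·y = [3370801/4659559, -5232354/4659559]
step 2: P' = (I − K·H)·P̄ = [66583974/163084565 -4457058/32616913; -4457058/32616913 13338792/32616913]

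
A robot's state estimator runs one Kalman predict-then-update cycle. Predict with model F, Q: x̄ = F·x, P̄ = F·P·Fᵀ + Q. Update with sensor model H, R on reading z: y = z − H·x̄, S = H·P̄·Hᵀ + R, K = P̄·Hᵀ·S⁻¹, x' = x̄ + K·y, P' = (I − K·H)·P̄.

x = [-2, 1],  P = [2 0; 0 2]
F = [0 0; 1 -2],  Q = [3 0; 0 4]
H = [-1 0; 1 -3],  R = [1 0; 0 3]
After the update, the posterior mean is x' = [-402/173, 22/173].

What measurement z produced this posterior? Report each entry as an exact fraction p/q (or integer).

z = [3, -3]

x̄ = F·x = [0, -4]
P̄ = F·P·Fᵀ + Q = [3 0; 0 14]
S = H·P̄·Hᵀ + R = [4 -3; -3 132]
K = P̄·Hᵀ·S⁻¹ = [-129/173 1/173; -42/173 -56/173]
x' − x̄ = [-402/173, 714/173] = K·y
y = (KᵀK)⁻¹·Kᵀ·(x' − x̄) = [3, -15]
z = y + H·x̄ = [3, -15] + [0, 12] = [3, -3]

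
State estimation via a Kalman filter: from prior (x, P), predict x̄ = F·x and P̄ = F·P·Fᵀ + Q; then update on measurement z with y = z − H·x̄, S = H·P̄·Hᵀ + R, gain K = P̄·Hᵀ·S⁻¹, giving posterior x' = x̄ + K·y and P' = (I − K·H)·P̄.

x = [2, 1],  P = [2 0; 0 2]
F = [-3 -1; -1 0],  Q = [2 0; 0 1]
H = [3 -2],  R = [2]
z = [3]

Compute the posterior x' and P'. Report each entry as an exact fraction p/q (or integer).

x' = [5/7, -2/7]
P' = [41/35 48/35; 48/35 69/35]

x̄ = F·x = [-7, -2]
P̄ = F·P·Fᵀ + Q = [22 6; 6 3]
y = z − H·x̄ = [20]
S = H·P̄·Hᵀ + R = [140]
K = P̄·Hᵀ·S⁻¹ = [27/70; 3/35]
x' = x̄ + K·y = [5/7, -2/7]
P' = (I − K·H)·P̄ = [41/35 48/35; 48/35 69/35]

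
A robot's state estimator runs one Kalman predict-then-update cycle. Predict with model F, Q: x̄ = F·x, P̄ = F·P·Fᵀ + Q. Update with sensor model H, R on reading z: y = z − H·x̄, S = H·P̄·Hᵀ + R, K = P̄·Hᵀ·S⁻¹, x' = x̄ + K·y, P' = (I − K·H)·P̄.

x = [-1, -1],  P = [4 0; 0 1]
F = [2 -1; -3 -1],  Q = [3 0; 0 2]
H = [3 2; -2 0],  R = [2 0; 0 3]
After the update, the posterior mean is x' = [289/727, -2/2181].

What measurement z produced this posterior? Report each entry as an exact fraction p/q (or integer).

x̄ = F·x = [-1, 4]
P̄ = F·P·Fᵀ + Q = [20 -23; -23 39]
S = H·P̄·Hᵀ + R = [62 -28; -28 83]
K = P̄·Hᵀ·S⁻¹ = [7/727 -348/727; 2035/4362 1552/2181]
x' − x̄ = [1016/727, -8726/2181] = K·y
y = (KᵀK)⁻¹·Kᵀ·(x' − x̄) = [-4, -3]
z = y + H·x̄ = [-4, -3] + [5, 2] = [1, -1]

z = [1, -1]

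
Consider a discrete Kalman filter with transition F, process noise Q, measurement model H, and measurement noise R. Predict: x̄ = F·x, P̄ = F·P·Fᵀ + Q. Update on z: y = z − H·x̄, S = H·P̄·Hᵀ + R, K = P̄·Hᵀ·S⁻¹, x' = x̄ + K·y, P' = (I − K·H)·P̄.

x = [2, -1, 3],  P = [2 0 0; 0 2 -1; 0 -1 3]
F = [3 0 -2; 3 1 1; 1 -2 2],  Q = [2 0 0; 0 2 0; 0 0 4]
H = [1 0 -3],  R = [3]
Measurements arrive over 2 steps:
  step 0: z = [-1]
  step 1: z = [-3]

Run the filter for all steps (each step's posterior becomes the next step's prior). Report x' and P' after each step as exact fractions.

step 0: x̄ = F·x = [0, 8, 10]
step 0: P̄ = F·P·Fᵀ + Q = [32 14 -10; 14 23 8; -10 8 34]
step 0: y = z − H·x̄ = [29]
step 0: S = H·P̄·Hᵀ + R = [401]
step 0: K = P̄·Hᵀ·S⁻¹ = [62/401; -10/401; -112/401]
step 0: x' = x̄ + K·y = [1798/401, 2918/401, 762/401]
step 0: P' = (I − K·H)·P̄ = [8988/401 6234/401 2934/401; 6234/401 9123/401 2088/401; 2934/401 2088/401 1090/401]
step 1: x̄ = F·x = [3870/401, 9074/401, -2514/401]
step 1: P̄ = F·P·Fᵀ + Q = [50846/401 84436/401 5288/401; 84436/401 151091/401 266/401; 5288/401 266/401 21540/401]
step 1: y = z − H·x̄ = [-12615/401]
step 1: S = H·P̄·Hᵀ + R = [214181/401]
step 1: K = P̄·Hᵀ·S⁻¹ = [34982/214181; 83638/214181; -59332/214181]
step 1: x' = x̄ + K·y = [966540/214181, 2215424/214181, 523746/214181]
step 1: P' = (I − K·H)·P̄ = [24106002/214181 37802400/214181 8000352/214181; 37802400/214181 63255627/214181 12517162/214181; 8000352/214181 12517162/214181 2726116/214181]

step 0: x' = [1798/401, 2918/401, 762/401], P' = [8988/401 6234/401 2934/401; 6234/401 9123/401 2088/401; 2934/401 2088/401 1090/401]
step 1: x' = [966540/214181, 2215424/214181, 523746/214181], P' = [24106002/214181 37802400/214181 8000352/214181; 37802400/214181 63255627/214181 12517162/214181; 8000352/214181 12517162/214181 2726116/214181]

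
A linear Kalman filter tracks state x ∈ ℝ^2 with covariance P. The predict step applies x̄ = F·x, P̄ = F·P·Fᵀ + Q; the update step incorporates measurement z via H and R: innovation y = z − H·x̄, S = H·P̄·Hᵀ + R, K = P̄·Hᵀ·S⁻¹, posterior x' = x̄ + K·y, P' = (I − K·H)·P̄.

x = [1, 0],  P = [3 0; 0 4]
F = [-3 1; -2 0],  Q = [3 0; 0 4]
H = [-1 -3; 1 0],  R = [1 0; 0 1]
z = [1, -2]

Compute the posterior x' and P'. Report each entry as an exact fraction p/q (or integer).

x̄ = F·x = [-3, -2]
P̄ = F·P·Fᵀ + Q = [34 18; 18 16]
y = z − H·x̄ = [-8, 1]
S = H·P̄·Hᵀ + R = [287 -88; -88 35]
K = P̄·Hᵀ·S⁻¹ = [-88/2301 2014/2301; -242/767 -214/767]
x' = x̄ + K·y = [-1395/767, 188/767]
P' = (I − K·H)·P̄ = [2014/2301 -214/767; -214/767 152/767]

x' = [-1395/767, 188/767]
P' = [2014/2301 -214/767; -214/767 152/767]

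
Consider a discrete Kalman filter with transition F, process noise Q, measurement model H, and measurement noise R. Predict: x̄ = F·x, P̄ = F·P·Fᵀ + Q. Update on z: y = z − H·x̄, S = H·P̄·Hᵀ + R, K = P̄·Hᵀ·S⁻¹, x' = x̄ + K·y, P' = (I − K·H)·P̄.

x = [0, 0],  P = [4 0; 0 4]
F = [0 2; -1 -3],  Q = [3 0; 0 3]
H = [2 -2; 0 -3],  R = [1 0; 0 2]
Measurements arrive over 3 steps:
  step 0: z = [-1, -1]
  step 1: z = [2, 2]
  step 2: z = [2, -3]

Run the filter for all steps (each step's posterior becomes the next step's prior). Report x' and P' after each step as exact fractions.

step 0: x̄ = F·x = [0, 0]
step 0: P̄ = F·P·Fᵀ + Q = [19 -24; -24 43]
step 0: y = z − H·x̄ = [-1, -1]
step 0: S = H·P̄·Hᵀ + R = [441 402; 402 389]
step 0: K = P̄·Hᵀ·S⁻¹ = [902/1989 -188/663; -268/9945 -1007/3315]
step 0: x' = x̄ + K·y = [-26/153, 253/765]
step 0: P' = (I − K·H)·P̄ = [827/1989 376/1989; 376/1989 2014/9945]
step 1: x̄ = F·x = [506/765, -37/45]
step 1: P̄ = F·P·Fᵀ + Q = [37891/9945 -932/585; -932/585 3728/585]
step 1: y = z − H·x̄ = [-148/153, -7/15]
step 1: S = H·P̄·Hᵀ + R = [108353/1989 1864/39; 1864/39 3858/65]
step 1: K = P̄·Hᵀ·S⁻¹ = [2053486/4718989 -1273578/4718989; -158440/4718989 -1392408/4718989]
step 1: x' = x̄ + K·y = [1729276/4718989, -3077005/4718989]
step 1: P' = (I − K·H)·P̄ = [1875795/4718989 849052/4718989; 849052/4718989 928272/4718989]
step 2: x̄ = F·x = [-6154010/4718989, 7501739/4718989]
step 2: P̄ = F·P·Fᵀ + Q = [17870055/4718989 -7267736/4718989; -7267736/4718989 29481522/4718989]
step 2: y = z − H·x̄ = [36749476/4718989, 8348250/4718989]
step 2: S = H·P̄·Hᵀ + R = [252267185/4718989 220495548/4718989; 220495548/4718989 274771676/4718989]
step 2: K = P̄·Hᵀ·S⁻¹ = [477157058/1096505551 -295895376/1096505551; -36749258/1096505551 -646914639/2193011102]
step 2: x' = x̄ + K·y = [1762487082/1096505551, 884697954/1096505551]
step 2: P' = (I − K·H)·P̄ = [435842113/1096505551 197263584/1096505551; 197263584/1096505551 215638213/1096505551]

step 0: x' = [-26/153, 253/765], P' = [827/1989 376/1989; 376/1989 2014/9945]
step 1: x' = [1729276/4718989, -3077005/4718989], P' = [1875795/4718989 849052/4718989; 849052/4718989 928272/4718989]
step 2: x' = [1762487082/1096505551, 884697954/1096505551], P' = [435842113/1096505551 197263584/1096505551; 197263584/1096505551 215638213/1096505551]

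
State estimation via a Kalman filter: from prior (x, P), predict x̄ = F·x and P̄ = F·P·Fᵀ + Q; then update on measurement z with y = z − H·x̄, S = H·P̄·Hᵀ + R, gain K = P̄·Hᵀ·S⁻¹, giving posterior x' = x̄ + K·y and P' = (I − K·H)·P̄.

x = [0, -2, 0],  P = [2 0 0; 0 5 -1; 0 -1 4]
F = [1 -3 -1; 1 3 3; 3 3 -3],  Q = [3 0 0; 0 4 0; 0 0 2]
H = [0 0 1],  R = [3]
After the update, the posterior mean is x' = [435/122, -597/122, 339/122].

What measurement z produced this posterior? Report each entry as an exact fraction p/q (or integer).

z = [3]

x̄ = F·x = [6, -6, -6]
P̄ = F·P·Fᵀ + Q = [48 -43 -33; -43 69 15; -33 15 119]
S = H·P̄·Hᵀ + R = [122]
K = P̄·Hᵀ·S⁻¹ = [-33/122; 15/122; 119/122]
x' − x̄ = [-297/122, 135/122, 1071/122] = K·y
y = (KᵀK)⁻¹·Kᵀ·(x' − x̄) = [9]
z = y + H·x̄ = [9] + [-6] = [3]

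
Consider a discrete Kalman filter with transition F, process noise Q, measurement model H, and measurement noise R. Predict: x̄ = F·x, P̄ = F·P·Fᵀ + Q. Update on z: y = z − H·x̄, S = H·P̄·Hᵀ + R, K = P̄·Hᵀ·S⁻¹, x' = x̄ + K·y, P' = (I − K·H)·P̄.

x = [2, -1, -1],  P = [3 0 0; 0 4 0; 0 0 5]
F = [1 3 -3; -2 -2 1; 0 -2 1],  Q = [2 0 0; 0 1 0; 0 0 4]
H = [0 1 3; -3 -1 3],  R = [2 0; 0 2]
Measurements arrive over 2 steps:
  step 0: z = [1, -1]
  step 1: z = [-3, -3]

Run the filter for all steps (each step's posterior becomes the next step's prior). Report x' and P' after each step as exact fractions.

step 0: x' = [72740/30319, -80332/30319, 36211/30319], P' = [131102/30319 -184551/30319 63573/30319; -184551/30319 574903/60638 -178935/60638; 63573/30319 -178935/60638 68291/60638]
step 1: x' = [629882495/760301537, -1934830297/1520603074, -882371781/1520603074], P' = [997083552/760301537 -1114697408/760301537 470893884/760301537; -1114697408/760301537 1776930144/760301537 -524961495/760301537; 470893884/760301537 -524961495/760301537 305057774/760301537]

step 0: x̄ = F·x = [2, -3, 1]
step 0: P̄ = F·P·Fᵀ + Q = [86 -45 -39; -45 34 21; -39 21 25]
step 0: y = z − H·x̄ = [1, -1]
step 0: S = H·P̄·Hᵀ + R = [387 677; 677 1341]
step 0: K = P̄·Hᵀ·S⁻¹ = [3084/30319 -9018/30319; 19049/60638 -2201/60638; 12969/60638 1185/60638]
step 0: x' = x̄ + K·y = [72740/30319, -80332/30319, 36211/30319]
step 0: P' = (I − K·H)·P̄ = [131102/30319 -184551/30319 63573/30319; -184551/30319 574903/60638 -178935/60638; 63573/30319 -178935/60638 68291/60638]
step 1: x̄ = F·x = [-276889/30319, 51395/30319, 196875/30319]
step 1: P̄ = F·P·Fᵀ + Q = [3207784/30319 -973138/30319 -2199678/30319; -973138/30319 731697/60638 1352943/60638; -2199678/30319 1352943/60638 3326195/60638]
step 1: y = z − H·x̄ = [-732977/30319, -1460854/30319]
step 1: S = H·P̄·Hᵀ + R = [19453193/30319 37318545/30319; 37318545/30319 73960967/30319]
step 1: K = P̄·Hᵀ·S⁻¹ = [148992122/760301537 -231935798/760301537; 202045659/1520603074 -7722405/1520603074; 390211827/1520603074 27453165/1520603074]
step 1: x' = x̄ + K·y = [629882495/760301537, -1934830297/1520603074, -882371781/1520603074]
step 1: P' = (I − K·H)·P̄ = [997083552/760301537 -1114697408/760301537 470893884/760301537; -1114697408/760301537 1776930144/760301537 -524961495/760301537; 470893884/760301537 -524961495/760301537 305057774/760301537]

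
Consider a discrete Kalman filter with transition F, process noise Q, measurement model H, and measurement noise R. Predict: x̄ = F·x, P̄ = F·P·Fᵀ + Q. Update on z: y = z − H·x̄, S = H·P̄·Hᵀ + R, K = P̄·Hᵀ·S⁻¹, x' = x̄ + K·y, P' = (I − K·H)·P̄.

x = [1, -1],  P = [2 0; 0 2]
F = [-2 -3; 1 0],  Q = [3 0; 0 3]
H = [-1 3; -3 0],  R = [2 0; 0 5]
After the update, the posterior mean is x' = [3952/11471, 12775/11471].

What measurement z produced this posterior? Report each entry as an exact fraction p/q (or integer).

x̄ = F·x = [1, 1]
P̄ = F·P·Fᵀ + Q = [29 -4; -4 5]
S = H·P̄·Hᵀ + R = [100 123; 123 266]
K = P̄·Hᵀ·S⁻¹ = [-205/11471 -3657/11471; 3578/11471 -1137/11471]
x' − x̄ = [-7519/11471, 1304/11471] = K·y
y = (KᵀK)⁻¹·Kᵀ·(x' − x̄) = [1, 2]
z = y + H·x̄ = [1, 2] + [2, -3] = [3, -1]

z = [3, -1]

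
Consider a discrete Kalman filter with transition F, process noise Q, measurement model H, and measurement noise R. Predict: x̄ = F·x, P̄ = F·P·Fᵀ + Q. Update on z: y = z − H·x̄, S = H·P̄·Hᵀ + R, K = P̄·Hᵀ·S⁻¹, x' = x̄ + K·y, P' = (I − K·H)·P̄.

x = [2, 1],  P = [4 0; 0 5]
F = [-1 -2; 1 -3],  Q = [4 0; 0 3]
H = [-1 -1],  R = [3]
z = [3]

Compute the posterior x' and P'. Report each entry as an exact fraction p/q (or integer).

x' = [-16/5, 7/45]
P' = [32/5 -26/5; -26/5 104/15]

x̄ = F·x = [-4, -1]
P̄ = F·P·Fᵀ + Q = [28 26; 26 52]
y = z − H·x̄ = [-2]
S = H·P̄·Hᵀ + R = [135]
K = P̄·Hᵀ·S⁻¹ = [-2/5; -26/45]
x' = x̄ + K·y = [-16/5, 7/45]
P' = (I − K·H)·P̄ = [32/5 -26/5; -26/5 104/15]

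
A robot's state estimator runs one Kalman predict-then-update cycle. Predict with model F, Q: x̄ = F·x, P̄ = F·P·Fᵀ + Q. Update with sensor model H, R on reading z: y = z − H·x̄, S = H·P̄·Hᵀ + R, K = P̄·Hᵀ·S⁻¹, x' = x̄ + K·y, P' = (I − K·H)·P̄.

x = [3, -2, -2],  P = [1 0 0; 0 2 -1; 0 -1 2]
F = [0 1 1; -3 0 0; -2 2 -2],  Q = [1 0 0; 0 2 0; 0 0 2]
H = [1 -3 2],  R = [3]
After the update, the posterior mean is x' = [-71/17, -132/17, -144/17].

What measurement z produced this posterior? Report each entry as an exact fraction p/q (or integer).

z = [2]

x̄ = F·x = [-4, -9, -6]
P̄ = F·P·Fᵀ + Q = [3 0 0; 0 11 6; 0 6 30]
S = H·P̄·Hᵀ + R = [153]
K = P̄·Hᵀ·S⁻¹ = [1/51; -7/51; 14/51]
x' − x̄ = [-3/17, 21/17, -42/17] = K·y
y = (KᵀK)⁻¹·Kᵀ·(x' − x̄) = [-9]
z = y + H·x̄ = [-9] + [11] = [2]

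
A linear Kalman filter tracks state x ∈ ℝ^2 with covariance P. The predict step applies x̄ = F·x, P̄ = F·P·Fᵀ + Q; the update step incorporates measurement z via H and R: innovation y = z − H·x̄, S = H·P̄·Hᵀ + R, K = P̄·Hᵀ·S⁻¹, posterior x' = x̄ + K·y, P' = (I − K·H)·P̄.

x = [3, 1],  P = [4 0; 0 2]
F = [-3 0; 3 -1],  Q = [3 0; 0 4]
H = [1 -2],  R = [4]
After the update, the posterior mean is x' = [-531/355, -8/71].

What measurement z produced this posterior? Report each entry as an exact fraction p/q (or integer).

x̄ = F·x = [-9, 8]
P̄ = F·P·Fᵀ + Q = [39 -36; -36 42]
S = H·P̄·Hᵀ + R = [355]
K = P̄·Hᵀ·S⁻¹ = [111/355; -24/71]
x' − x̄ = [2664/355, -576/71] = K·y
y = (KᵀK)⁻¹·Kᵀ·(x' − x̄) = [24]
z = y + H·x̄ = [24] + [-25] = [-1]

z = [-1]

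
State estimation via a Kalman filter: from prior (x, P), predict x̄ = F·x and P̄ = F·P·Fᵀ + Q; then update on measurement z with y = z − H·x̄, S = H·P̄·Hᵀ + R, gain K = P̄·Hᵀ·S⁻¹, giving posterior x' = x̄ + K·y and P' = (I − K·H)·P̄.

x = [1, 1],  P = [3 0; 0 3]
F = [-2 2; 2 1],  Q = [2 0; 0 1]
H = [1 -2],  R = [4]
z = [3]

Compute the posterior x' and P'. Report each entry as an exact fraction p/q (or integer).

x' = [171/59, 6/59]
P' = [812/59 368/59; 368/59 222/59]

x̄ = F·x = [0, 3]
P̄ = F·P·Fᵀ + Q = [26 -6; -6 16]
y = z − H·x̄ = [9]
S = H·P̄·Hᵀ + R = [118]
K = P̄·Hᵀ·S⁻¹ = [19/59; -19/59]
x' = x̄ + K·y = [171/59, 6/59]
P' = (I − K·H)·P̄ = [812/59 368/59; 368/59 222/59]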